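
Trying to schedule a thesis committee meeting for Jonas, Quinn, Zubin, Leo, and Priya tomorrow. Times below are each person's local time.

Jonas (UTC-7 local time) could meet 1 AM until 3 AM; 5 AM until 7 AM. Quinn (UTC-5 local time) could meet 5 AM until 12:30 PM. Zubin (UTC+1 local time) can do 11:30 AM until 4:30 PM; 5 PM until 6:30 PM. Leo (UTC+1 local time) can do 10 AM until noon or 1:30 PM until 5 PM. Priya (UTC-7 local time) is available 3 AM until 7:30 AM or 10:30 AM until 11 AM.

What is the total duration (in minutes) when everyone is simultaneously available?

90

Jonas in UTC: 08:00-10:00, 12:00-14:00 (add 7h to convert from UTC-7).
Quinn in UTC: 10:00-17:30 (add 5h to convert from UTC-5).
Zubin in UTC: 10:30-15:30, 16:00-17:30 (subtract 1h to convert from UTC+1).
Leo in UTC: 09:00-11:00, 12:30-16:00 (subtract 1h to convert from UTC+1).
Priya in UTC: 10:00-14:30, 17:30-18:00 (add 7h to convert from UTC-7).
Jonas ∩ Quinn: 12:00-14:00.
Jonas ∩ Quinn ∩ Zubin: 12:00-14:00.
Jonas ∩ Quinn ∩ Zubin ∩ Leo: 12:30-14:00.
Jonas ∩ Quinn ∩ Zubin ∩ Leo ∩ Priya: 12:30-14:00.
That's a single block of 90 minutes.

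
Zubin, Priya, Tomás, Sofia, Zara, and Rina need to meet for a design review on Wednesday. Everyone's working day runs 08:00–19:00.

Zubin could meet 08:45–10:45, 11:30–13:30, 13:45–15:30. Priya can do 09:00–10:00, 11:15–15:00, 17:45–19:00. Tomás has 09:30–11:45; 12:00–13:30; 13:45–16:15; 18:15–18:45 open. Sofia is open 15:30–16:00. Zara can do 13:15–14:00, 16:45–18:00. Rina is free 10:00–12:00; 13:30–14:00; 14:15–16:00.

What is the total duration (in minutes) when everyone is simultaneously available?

0

Zubin ∩ Priya: 09:00-10:00, 11:30-13:30, 13:45-15:00.
Zubin ∩ Priya ∩ Tomás: 09:30-10:00, 11:30-11:45, 12:00-13:30, 13:45-15:00.
Zubin ∩ Priya ∩ Tomás ∩ Sofia: ∅.
Zubin ∩ Priya ∩ Tomás ∩ Sofia ∩ Zara: ∅.
Zubin ∩ Priya ∩ Tomás ∩ Sofia ∩ Zara ∩ Rina: ∅.
There is no time when everyone is free.
There is no common window, so the total is 0 minutes.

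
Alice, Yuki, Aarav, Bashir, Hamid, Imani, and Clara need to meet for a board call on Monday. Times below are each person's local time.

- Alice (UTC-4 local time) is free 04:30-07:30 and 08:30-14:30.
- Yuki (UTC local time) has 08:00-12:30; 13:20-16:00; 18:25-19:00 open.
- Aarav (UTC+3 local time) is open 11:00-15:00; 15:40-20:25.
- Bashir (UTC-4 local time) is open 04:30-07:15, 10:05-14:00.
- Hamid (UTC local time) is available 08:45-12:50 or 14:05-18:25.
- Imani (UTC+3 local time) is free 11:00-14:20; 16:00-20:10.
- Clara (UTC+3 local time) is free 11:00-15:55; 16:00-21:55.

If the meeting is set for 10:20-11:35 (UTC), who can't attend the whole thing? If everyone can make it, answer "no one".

Alice, Bashir, Imani

Alice in UTC: 08:30-11:30, 12:30-18:30 (add 4h to convert from UTC-4).
Yuki in UTC: 08:00-12:30, 13:20-16:00, 18:25-19:00.
Aarav in UTC: 08:00-12:00, 12:40-17:25 (subtract 3h to convert from UTC+3).
Bashir in UTC: 08:30-11:15, 14:05-18:00 (add 4h to convert from UTC-4).
Hamid in UTC: 08:45-12:50, 14:05-18:25.
Imani in UTC: 08:00-11:20, 13:00-17:10 (subtract 3h to convert from UTC+3).
Clara in UTC: 08:00-12:55, 13:00-18:55 (subtract 3h to convert from UTC+3).
Alice: not fully free for 10:20-11:35. Yuki: free for 10:20-11:35. Aarav: free for 10:20-11:35. Bashir: not fully free for 10:20-11:35. Hamid: free for 10:20-11:35. Imani: not fully free for 10:20-11:35. Clara: free for 10:20-11:35.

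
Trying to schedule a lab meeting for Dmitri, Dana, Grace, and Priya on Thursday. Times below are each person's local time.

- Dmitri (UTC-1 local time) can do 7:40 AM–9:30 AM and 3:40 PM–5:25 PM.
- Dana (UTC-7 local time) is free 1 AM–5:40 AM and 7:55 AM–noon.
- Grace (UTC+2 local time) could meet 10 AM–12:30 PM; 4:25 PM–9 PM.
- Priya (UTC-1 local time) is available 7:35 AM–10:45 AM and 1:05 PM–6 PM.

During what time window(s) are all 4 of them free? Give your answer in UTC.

08:40-10:30, 16:40-18:25

Dmitri in UTC: 08:40-10:30, 16:40-18:25 (add 1h to convert from UTC-1).
Dana in UTC: 08:00-12:40, 14:55-19:00 (add 7h to convert from UTC-7).
Grace in UTC: 08:00-10:30, 14:25-19:00 (subtract 2h to convert from UTC+2).
Priya in UTC: 08:35-11:45, 14:05-19:00 (add 1h to convert from UTC-1).
Dmitri ∩ Dana: 08:40-10:30, 16:40-18:25.
Dmitri ∩ Dana ∩ Grace: 08:40-10:30, 16:40-18:25.
Dmitri ∩ Dana ∩ Grace ∩ Priya: 08:40-10:30, 16:40-18:25.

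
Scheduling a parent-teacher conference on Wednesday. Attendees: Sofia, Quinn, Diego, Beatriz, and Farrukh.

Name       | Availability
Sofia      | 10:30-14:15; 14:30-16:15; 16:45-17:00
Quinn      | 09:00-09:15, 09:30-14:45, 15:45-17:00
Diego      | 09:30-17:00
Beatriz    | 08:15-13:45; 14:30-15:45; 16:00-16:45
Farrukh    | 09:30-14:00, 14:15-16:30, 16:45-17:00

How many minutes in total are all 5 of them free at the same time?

225

Sofia ∩ Quinn: 10:30-14:15, 14:30-14:45, 15:45-16:15, 16:45-17:00.
Sofia ∩ Quinn ∩ Diego: 10:30-14:15, 14:30-14:45, 15:45-16:15, 16:45-17:00.
Sofia ∩ Quinn ∩ Diego ∩ Beatriz: 10:30-13:45, 14:30-14:45, 16:00-16:15.
Sofia ∩ Quinn ∩ Diego ∩ Beatriz ∩ Farrukh: 10:30-13:45, 14:30-14:45, 16:00-16:15.
Summing the common windows: 195 + 15 + 15 = 225 minutes.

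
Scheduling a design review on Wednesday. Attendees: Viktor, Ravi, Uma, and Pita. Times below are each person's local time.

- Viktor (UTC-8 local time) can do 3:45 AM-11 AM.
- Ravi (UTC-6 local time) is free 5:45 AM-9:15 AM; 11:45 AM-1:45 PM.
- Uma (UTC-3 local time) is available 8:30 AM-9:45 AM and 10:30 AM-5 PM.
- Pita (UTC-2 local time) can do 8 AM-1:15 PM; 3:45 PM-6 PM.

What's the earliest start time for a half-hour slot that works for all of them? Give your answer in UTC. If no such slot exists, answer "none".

11:45

Viktor in UTC: 11:45-19:00 (add 8h to convert from UTC-8).
Ravi in UTC: 11:45-15:15, 17:45-19:45 (add 6h to convert from UTC-6).
Uma in UTC: 11:30-12:45, 13:30-20:00 (add 3h to convert from UTC-3).
Pita in UTC: 10:00-15:15, 17:45-20:00 (add 2h to convert from UTC-2).
Viktor ∩ Ravi: 11:45-15:15, 17:45-19:00.
Viktor ∩ Ravi ∩ Uma: 11:45-12:45, 13:30-15:15, 17:45-19:00.
Viktor ∩ Ravi ∩ Uma ∩ Pita: 11:45-12:45, 13:30-15:15, 17:45-19:00.
So the common availability across everyone is 11:45-12:45, 13:30-15:15, 17:45-19:00.
The first common window of at least 30 minutes is 11:45-12:45, so the earliest start is 11:45.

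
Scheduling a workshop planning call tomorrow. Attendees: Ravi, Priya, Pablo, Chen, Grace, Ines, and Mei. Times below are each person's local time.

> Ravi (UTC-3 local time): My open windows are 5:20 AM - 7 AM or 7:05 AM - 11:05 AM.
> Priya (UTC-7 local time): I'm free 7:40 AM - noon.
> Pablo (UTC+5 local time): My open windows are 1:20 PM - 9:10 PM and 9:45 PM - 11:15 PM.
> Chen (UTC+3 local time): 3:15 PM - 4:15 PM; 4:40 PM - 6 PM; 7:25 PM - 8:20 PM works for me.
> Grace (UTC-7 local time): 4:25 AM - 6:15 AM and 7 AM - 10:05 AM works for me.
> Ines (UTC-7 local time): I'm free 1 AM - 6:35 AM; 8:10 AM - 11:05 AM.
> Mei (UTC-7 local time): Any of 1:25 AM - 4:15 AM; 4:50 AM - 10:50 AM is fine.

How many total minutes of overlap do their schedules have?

Ravi in UTC: 08:20-10:00, 10:05-14:05 (add 3h to convert from UTC-3).
Priya in UTC: 14:40-19:00 (add 7h to convert from UTC-7).
Pablo in UTC: 08:20-16:10, 16:45-18:15 (subtract 5h to convert from UTC+5).
Chen in UTC: 12:15-13:15, 13:40-15:00, 16:25-17:20 (subtract 3h to convert from UTC+3).
Grace in UTC: 11:25-13:15, 14:00-17:05 (add 7h to convert from UTC-7).
Ines in UTC: 08:00-13:35, 15:10-18:05 (add 7h to convert from UTC-7).
Mei in UTC: 08:25-11:15, 11:50-17:50 (add 7h to convert from UTC-7).
Ravi ∩ Priya: ∅.
Ravi ∩ Priya ∩ Pablo: ∅.
Ravi ∩ Priya ∩ Pablo ∩ Chen: ∅.
Ravi ∩ Priya ∩ Pablo ∩ Chen ∩ Grace: ∅.
Ravi ∩ Priya ∩ Pablo ∩ Chen ∩ Grace ∩ Ines: ∅.
Ravi ∩ Priya ∩ Pablo ∩ Chen ∩ Grace ∩ Ines ∩ Mei: ∅.
There is no time when everyone is free.
There is no common window, so the total is 0 minutes.

0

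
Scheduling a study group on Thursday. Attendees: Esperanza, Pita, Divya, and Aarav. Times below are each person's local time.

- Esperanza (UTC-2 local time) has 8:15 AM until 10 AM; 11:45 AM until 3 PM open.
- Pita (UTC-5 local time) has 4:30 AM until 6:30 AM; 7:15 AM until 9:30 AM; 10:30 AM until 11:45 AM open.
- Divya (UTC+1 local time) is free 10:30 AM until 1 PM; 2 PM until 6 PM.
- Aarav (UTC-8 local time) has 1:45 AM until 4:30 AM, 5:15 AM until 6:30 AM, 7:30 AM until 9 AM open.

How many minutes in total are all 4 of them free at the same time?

195

Esperanza in UTC: 10:15-12:00, 13:45-17:00 (add 2h to convert from UTC-2).
Pita in UTC: 09:30-11:30, 12:15-14:30, 15:30-16:45 (add 5h to convert from UTC-5).
Divya in UTC: 09:30-12:00, 13:00-17:00 (subtract 1h to convert from UTC+1).
Aarav in UTC: 09:45-12:30, 13:15-14:30, 15:30-17:00 (add 8h to convert from UTC-8).
Esperanza ∩ Pita: 10:15-11:30, 13:45-14:30, 15:30-16:45.
Esperanza ∩ Pita ∩ Divya: 10:15-11:30, 13:45-14:30, 15:30-16:45.
Esperanza ∩ Pita ∩ Divya ∩ Aarav: 10:15-11:30, 13:45-14:30, 15:30-16:45.
Summing the common windows: 75 + 45 + 75 = 195 minutes.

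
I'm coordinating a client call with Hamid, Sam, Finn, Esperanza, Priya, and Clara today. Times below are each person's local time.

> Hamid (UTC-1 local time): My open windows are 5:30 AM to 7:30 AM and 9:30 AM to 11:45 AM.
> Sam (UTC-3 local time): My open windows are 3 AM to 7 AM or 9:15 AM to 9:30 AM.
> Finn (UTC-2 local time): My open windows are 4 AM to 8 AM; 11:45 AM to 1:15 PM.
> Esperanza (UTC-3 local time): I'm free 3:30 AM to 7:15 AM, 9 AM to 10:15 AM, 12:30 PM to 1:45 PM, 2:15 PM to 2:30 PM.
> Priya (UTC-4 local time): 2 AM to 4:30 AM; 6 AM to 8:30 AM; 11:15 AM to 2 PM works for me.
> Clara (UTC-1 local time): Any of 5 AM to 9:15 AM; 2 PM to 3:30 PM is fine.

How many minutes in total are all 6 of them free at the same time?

Hamid in UTC: 06:30-08:30, 10:30-12:45 (add 1h to convert from UTC-1).
Sam in UTC: 06:00-10:00, 12:15-12:30 (add 3h to convert from UTC-3).
Finn in UTC: 06:00-10:00, 13:45-15:15 (add 2h to convert from UTC-2).
Esperanza in UTC: 06:30-10:15, 12:00-13:15, 15:30-16:45, 17:15-17:30 (add 3h to convert from UTC-3).
Priya in UTC: 06:00-08:30, 10:00-12:30, 15:15-18:00 (add 4h to convert from UTC-4).
Clara in UTC: 06:00-10:15, 15:00-16:30 (add 1h to convert from UTC-1).
Hamid ∩ Sam: 06:30-08:30, 12:15-12:30.
Hamid ∩ Sam ∩ Finn: 06:30-08:30.
Hamid ∩ Sam ∩ Finn ∩ Esperanza: 06:30-08:30.
Hamid ∩ Sam ∩ Finn ∩ Esperanza ∩ Priya: 06:30-08:30.
Hamid ∩ Sam ∩ Finn ∩ Esperanza ∩ Priya ∩ Clara: 06:30-08:30.
Those are the intersection windows.
That's a single block of 120 minutes.

120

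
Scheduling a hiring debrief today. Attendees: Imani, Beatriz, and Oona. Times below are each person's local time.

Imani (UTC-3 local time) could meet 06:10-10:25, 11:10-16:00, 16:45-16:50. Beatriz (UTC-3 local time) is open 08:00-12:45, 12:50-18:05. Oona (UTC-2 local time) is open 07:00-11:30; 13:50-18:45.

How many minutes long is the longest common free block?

Imani in UTC: 09:10-13:25, 14:10-19:00, 19:45-19:50 (add 3h to convert from UTC-3).
Beatriz in UTC: 11:00-15:45, 15:50-21:05 (add 3h to convert from UTC-3).
Oona in UTC: 09:00-13:30, 15:50-20:45 (add 2h to convert from UTC-2).
Imani ∩ Beatriz: 11:00-13:25, 14:10-15:45, 15:50-19:00, 19:45-19:50.
Imani ∩ Beatriz ∩ Oona: 11:00-13:25, 15:50-19:00, 19:45-19:50.
So the common availability across everyone is 11:00-13:25, 15:50-19:00, 19:45-19:50.
The longest is 15:50-19:00 at 190 minutes.

190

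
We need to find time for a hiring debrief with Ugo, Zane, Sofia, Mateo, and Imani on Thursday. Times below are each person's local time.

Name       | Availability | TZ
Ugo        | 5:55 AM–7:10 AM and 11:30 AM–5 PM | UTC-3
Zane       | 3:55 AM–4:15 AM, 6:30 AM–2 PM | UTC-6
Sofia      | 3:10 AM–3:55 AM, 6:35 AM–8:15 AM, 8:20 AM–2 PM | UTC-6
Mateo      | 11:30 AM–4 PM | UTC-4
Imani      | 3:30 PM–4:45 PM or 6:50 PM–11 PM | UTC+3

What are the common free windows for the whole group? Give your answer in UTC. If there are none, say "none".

15:50-20:00

Ugo in UTC: 08:55-10:10, 14:30-20:00 (add 3h to convert from UTC-3).
Zane in UTC: 09:55-10:15, 12:30-20:00 (add 6h to convert from UTC-6).
Sofia in UTC: 09:10-09:55, 12:35-14:15, 14:20-20:00 (add 6h to convert from UTC-6).
Mateo in UTC: 15:30-20:00 (add 4h to convert from UTC-4).
Imani in UTC: 12:30-13:45, 15:50-20:00 (subtract 3h to convert from UTC+3).
Ugo ∩ Zane: 09:55-10:10, 14:30-20:00.
Ugo ∩ Zane ∩ Sofia: 14:30-20:00.
Ugo ∩ Zane ∩ Sofia ∩ Mateo: 15:30-20:00.
Ugo ∩ Zane ∩ Sofia ∩ Mateo ∩ Imani: 15:50-20:00.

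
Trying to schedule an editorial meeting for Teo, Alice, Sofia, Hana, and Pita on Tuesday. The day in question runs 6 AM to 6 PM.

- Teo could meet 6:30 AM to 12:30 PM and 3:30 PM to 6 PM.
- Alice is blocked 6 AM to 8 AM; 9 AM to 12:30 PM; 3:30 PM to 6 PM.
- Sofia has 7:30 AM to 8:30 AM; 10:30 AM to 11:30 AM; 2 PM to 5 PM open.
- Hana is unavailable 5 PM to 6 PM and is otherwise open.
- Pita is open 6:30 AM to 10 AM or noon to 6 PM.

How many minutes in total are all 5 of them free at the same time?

30

Teo free: 06:30-12:30, 15:30-18:00.
Alice free: 08:00-09:00, 12:30-15:30 (invert busy blocks within the working day).
Sofia free: 07:30-08:30, 10:30-11:30, 14:00-17:00.
Hana free: 06:00-17:00 (invert busy blocks within the working day).
Pita free: 06:30-10:00, 12:00-18:00.
Teo ∩ Alice: 08:00-09:00.
Teo ∩ Alice ∩ Sofia: 08:00-08:30.
Teo ∩ Alice ∩ Sofia ∩ Hana: 08:00-08:30.
Teo ∩ Alice ∩ Sofia ∩ Hana ∩ Pita: 08:00-08:30.
That's a single block of 30 minutes.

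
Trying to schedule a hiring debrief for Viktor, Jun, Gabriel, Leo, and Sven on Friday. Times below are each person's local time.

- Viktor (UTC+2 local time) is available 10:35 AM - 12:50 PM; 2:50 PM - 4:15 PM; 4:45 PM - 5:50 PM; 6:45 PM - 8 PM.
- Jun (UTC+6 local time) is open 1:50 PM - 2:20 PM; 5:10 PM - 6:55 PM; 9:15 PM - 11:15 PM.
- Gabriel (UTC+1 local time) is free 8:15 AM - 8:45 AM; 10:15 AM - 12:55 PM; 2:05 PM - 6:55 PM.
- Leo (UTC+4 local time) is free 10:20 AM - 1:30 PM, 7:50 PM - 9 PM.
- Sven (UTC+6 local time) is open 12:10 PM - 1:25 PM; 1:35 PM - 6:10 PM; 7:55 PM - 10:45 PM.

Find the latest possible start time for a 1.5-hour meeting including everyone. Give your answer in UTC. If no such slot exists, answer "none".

Viktor in UTC: 08:35-10:50, 12:50-14:15, 14:45-15:50, 16:45-18:00 (subtract 2h to convert from UTC+2).
Jun in UTC: 07:50-08:20, 11:10-12:55, 15:15-17:15 (subtract 6h to convert from UTC+6).
Gabriel in UTC: 07:15-07:45, 09:15-11:55, 13:05-17:55 (subtract 1h to convert from UTC+1).
Leo in UTC: 06:20-09:30, 15:50-17:00 (subtract 4h to convert from UTC+4).
Sven in UTC: 06:10-07:25, 07:35-12:10, 13:55-16:45 (subtract 6h to convert from UTC+6).
Viktor ∩ Jun: 12:50-12:55, 15:15-15:50, 16:45-17:15.
Viktor ∩ Jun ∩ Gabriel: 15:15-15:50, 16:45-17:15.
Viktor ∩ Jun ∩ Gabriel ∩ Leo: 16:45-17:00.
Viktor ∩ Jun ∩ Gabriel ∩ Leo ∩ Sven: ∅.
There is no time when everyone is free.
No common window is at least 90 minutes long.

none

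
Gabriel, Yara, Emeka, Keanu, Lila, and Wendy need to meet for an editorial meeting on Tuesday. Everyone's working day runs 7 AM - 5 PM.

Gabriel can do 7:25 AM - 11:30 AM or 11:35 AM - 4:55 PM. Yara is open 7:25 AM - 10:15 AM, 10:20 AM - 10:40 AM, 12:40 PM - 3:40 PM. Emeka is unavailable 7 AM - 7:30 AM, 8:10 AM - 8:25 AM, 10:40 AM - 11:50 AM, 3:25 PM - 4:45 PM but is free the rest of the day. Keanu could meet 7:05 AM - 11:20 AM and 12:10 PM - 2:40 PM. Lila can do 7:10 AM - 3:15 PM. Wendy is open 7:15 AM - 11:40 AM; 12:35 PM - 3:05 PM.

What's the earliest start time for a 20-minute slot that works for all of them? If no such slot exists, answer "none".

07:30

Gabriel free: 07:25-11:30, 11:35-16:55.
Yara free: 07:25-10:15, 10:20-10:40, 12:40-15:40.
Emeka free: 07:30-08:10, 08:25-10:40, 11:50-15:25, 16:45-17:00 (invert busy blocks within the working day).
Keanu free: 07:05-11:20, 12:10-14:40.
Lila free: 07:10-15:15.
Wendy free: 07:15-11:40, 12:35-15:05.
Gabriel ∩ Yara: 07:25-10:15, 10:20-10:40, 12:40-15:40.
Gabriel ∩ Yara ∩ Emeka: 07:30-08:10, 08:25-10:15, 10:20-10:40, 12:40-15:25.
Gabriel ∩ Yara ∩ Emeka ∩ Keanu: 07:30-08:10, 08:25-10:15, 10:20-10:40, 12:40-14:40.
Gabriel ∩ Yara ∩ Emeka ∩ Keanu ∩ Lila: 07:30-08:10, 08:25-10:15, 10:20-10:40, 12:40-14:40.
Gabriel ∩ Yara ∩ Emeka ∩ Keanu ∩ Lila ∩ Wendy: 07:30-08:10, 08:25-10:15, 10:20-10:40, 12:40-14:40.
Those are the intersection windows.
The first common window of at least 20 minutes is 07:30-08:10, so the earliest start is 07:30.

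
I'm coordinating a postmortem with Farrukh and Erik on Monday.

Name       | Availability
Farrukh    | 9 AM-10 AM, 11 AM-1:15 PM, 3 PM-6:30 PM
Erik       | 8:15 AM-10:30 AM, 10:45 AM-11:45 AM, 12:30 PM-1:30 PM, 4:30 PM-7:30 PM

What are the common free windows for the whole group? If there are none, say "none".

09:00-10:00, 11:00-11:45, 12:30-13:15, 16:30-18:30

Farrukh ∩ Erik: 09:00-10:00, 11:00-11:45, 12:30-13:15, 16:30-18:30.
So the common availability across everyone is 09:00-10:00, 11:00-11:45, 12:30-13:15, 16:30-18:30.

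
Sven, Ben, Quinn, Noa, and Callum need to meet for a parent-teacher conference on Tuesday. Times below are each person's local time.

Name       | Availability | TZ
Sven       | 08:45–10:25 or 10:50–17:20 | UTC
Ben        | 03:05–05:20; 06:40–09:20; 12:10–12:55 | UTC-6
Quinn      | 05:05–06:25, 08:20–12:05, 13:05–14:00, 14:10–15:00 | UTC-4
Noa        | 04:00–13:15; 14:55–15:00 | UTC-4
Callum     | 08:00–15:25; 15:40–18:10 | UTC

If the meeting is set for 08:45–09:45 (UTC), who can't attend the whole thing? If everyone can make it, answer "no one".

Sven in UTC: 08:45-10:25, 10:50-17:20.
Ben in UTC: 09:05-11:20, 12:40-15:20, 18:10-18:55 (add 6h to convert from UTC-6).
Quinn in UTC: 09:05-10:25, 12:20-16:05, 17:05-18:00, 18:10-19:00 (add 4h to convert from UTC-4).
Noa in UTC: 08:00-17:15, 18:55-19:00 (add 4h to convert from UTC-4).
Callum in UTC: 08:00-15:25, 15:40-18:10.
Sven: free for 08:45-09:45. Ben: not fully free for 08:45-09:45. Quinn: not fully free for 08:45-09:45. Noa: free for 08:45-09:45. Callum: free for 08:45-09:45.

Ben, Quinn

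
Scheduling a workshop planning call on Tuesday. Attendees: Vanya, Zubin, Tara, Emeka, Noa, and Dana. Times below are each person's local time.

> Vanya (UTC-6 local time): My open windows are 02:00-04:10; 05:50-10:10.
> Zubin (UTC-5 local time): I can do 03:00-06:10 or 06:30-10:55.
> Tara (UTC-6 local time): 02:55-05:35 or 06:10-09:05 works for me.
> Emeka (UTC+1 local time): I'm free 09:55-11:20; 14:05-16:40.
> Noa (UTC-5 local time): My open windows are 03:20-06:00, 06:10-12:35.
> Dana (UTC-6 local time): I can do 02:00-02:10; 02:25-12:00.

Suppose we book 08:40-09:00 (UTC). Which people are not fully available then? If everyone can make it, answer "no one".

Vanya in UTC: 08:00-10:10, 11:50-16:10 (add 6h to convert from UTC-6).
Zubin in UTC: 08:00-11:10, 11:30-15:55 (add 5h to convert from UTC-5).
Tara in UTC: 08:55-11:35, 12:10-15:05 (add 6h to convert from UTC-6).
Emeka in UTC: 08:55-10:20, 13:05-15:40 (subtract 1h to convert from UTC+1).
Noa in UTC: 08:20-11:00, 11:10-17:35 (add 5h to convert from UTC-5).
Dana in UTC: 08:00-08:10, 08:25-18:00 (add 6h to convert from UTC-6).
Vanya: free for 08:40-09:00. Zubin: free for 08:40-09:00. Tara: not fully free for 08:40-09:00. Emeka: not fully free for 08:40-09:00. Noa: free for 08:40-09:00. Dana: free for 08:40-09:00.

Emeka, Tara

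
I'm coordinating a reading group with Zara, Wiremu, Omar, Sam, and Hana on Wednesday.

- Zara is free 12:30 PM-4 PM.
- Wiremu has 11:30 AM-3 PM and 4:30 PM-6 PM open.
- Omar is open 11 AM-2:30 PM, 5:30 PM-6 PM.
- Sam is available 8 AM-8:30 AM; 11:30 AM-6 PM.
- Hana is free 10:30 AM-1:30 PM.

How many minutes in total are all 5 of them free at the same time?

60

Zara ∩ Wiremu: 12:30-15:00.
Zara ∩ Wiremu ∩ Omar: 12:30-14:30.
Zara ∩ Wiremu ∩ Omar ∩ Sam: 12:30-14:30.
Zara ∩ Wiremu ∩ Omar ∩ Sam ∩ Hana: 12:30-13:30.
Those are the intersection windows.
That's a single block of 60 minutes.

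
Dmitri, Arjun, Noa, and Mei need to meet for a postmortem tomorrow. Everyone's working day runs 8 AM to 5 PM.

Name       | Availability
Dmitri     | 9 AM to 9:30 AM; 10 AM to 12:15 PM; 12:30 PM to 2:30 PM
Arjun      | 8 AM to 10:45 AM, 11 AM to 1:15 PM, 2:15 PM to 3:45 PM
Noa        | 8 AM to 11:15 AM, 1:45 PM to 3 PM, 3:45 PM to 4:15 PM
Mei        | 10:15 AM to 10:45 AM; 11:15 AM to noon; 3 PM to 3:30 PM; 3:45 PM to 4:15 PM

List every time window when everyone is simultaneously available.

10:15-10:45

Dmitri ∩ Arjun: 09:00-09:30, 10:00-10:45, 11:00-12:15, 12:30-13:15, 14:15-14:30.
Dmitri ∩ Arjun ∩ Noa: 09:00-09:30, 10:00-10:45, 11:00-11:15, 14:15-14:30.
Dmitri ∩ Arjun ∩ Noa ∩ Mei: 10:15-10:45.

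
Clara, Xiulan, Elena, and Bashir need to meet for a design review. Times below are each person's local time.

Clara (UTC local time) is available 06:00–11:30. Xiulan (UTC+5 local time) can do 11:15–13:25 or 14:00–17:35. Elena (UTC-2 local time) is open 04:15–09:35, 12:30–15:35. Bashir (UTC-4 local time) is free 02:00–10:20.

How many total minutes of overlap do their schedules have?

280

Clara in UTC: 06:00-11:30.
Xiulan in UTC: 06:15-08:25, 09:00-12:35 (subtract 5h to convert from UTC+5).
Elena in UTC: 06:15-11:35, 14:30-17:35 (add 2h to convert from UTC-2).
Bashir in UTC: 06:00-14:20 (add 4h to convert from UTC-4).
Clara ∩ Xiulan: 06:15-08:25, 09:00-11:30.
Clara ∩ Xiulan ∩ Elena: 06:15-08:25, 09:00-11:30.
Clara ∩ Xiulan ∩ Elena ∩ Bashir: 06:15-08:25, 09:00-11:30.
So the common availability across everyone is 06:15-08:25, 09:00-11:30.
Summing the common windows: 130 + 150 = 280 minutes.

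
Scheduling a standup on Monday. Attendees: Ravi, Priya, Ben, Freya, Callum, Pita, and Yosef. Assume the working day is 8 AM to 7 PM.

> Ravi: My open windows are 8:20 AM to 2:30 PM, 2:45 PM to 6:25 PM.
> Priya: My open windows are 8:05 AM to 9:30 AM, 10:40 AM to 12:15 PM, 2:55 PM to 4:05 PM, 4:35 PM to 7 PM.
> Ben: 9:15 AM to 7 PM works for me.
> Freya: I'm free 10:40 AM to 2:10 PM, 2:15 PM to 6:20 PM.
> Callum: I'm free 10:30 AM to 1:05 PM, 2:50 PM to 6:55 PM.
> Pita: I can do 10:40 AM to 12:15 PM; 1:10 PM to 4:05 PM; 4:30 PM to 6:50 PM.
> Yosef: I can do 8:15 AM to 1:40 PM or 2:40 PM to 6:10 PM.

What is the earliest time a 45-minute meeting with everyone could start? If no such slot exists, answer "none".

10:40

Ravi ∩ Priya: 08:20-09:30, 10:40-12:15, 14:55-16:05, 16:35-18:25.
Ravi ∩ Priya ∩ Ben: 09:15-09:30, 10:40-12:15, 14:55-16:05, 16:35-18:25.
Ravi ∩ Priya ∩ Ben ∩ Freya: 10:40-12:15, 14:55-16:05, 16:35-18:20.
Ravi ∩ Priya ∩ Ben ∩ Freya ∩ Callum: 10:40-12:15, 14:55-16:05, 16:35-18:20.
Ravi ∩ Priya ∩ Ben ∩ Freya ∩ Callum ∩ Pita: 10:40-12:15, 14:55-16:05, 16:35-18:20.
Ravi ∩ Priya ∩ Ben ∩ Freya ∩ Callum ∩ Pita ∩ Yosef: 10:40-12:15, 14:55-16:05, 16:35-18:10.
The first common window of at least 45 minutes is 10:40-12:15, so the earliest start is 10:40.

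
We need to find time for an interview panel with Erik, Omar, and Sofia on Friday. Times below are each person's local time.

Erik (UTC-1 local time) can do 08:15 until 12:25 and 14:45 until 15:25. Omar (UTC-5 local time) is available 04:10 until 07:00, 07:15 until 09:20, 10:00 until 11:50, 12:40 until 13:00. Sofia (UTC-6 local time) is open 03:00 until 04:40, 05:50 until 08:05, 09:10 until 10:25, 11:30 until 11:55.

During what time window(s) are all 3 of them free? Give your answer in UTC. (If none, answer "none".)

09:15-10:40, 11:50-12:00, 12:15-13:25, 15:45-16:25

Erik in UTC: 09:15-13:25, 15:45-16:25 (add 1h to convert from UTC-1).
Omar in UTC: 09:10-12:00, 12:15-14:20, 15:00-16:50, 17:40-18:00 (add 5h to convert from UTC-5).
Sofia in UTC: 09:00-10:40, 11:50-14:05, 15:10-16:25, 17:30-17:55 (add 6h to convert from UTC-6).
Erik ∩ Omar: 09:15-12:00, 12:15-13:25, 15:45-16:25.
Erik ∩ Omar ∩ Sofia: 09:15-10:40, 11:50-12:00, 12:15-13:25, 15:45-16:25.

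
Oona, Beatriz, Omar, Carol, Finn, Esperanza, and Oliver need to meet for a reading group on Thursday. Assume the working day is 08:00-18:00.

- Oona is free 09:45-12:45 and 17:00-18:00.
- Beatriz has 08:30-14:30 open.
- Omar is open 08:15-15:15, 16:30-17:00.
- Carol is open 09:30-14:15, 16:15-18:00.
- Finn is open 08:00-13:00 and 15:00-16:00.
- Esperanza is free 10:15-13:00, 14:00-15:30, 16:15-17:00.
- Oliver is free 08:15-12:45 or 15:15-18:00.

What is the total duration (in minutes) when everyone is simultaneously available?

Oona ∩ Beatriz: 09:45-12:45.
Oona ∩ Beatriz ∩ Omar: 09:45-12:45.
Oona ∩ Beatriz ∩ Omar ∩ Carol: 09:45-12:45.
Oona ∩ Beatriz ∩ Omar ∩ Carol ∩ Finn: 09:45-12:45.
Oona ∩ Beatriz ∩ Omar ∩ Carol ∩ Finn ∩ Esperanza: 10:15-12:45.
Oona ∩ Beatriz ∩ Omar ∩ Carol ∩ Finn ∩ Esperanza ∩ Oliver: 10:15-12:45.
Those are the intersection windows.
That's a single block of 150 minutes.

150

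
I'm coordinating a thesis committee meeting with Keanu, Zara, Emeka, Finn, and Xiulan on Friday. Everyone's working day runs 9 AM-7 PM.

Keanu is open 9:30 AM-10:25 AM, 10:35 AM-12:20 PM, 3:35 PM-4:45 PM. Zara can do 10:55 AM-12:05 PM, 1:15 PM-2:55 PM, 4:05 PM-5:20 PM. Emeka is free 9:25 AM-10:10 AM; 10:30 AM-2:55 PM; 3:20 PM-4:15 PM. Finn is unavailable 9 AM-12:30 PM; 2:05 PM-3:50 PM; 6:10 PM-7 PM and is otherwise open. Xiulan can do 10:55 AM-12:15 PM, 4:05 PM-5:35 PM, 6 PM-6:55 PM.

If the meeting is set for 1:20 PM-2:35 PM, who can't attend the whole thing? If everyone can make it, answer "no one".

Finn, Keanu, Xiulan

Keanu free: 09:30-10:25, 10:35-12:20, 15:35-16:45.
Zara free: 10:55-12:05, 13:15-14:55, 16:05-17:20.
Emeka free: 09:25-10:10, 10:30-14:55, 15:20-16:15.
Finn free: 12:30-14:05, 15:50-18:10 (invert busy blocks within the working day).
Xiulan free: 10:55-12:15, 16:05-17:35, 18:00-18:55.
Keanu: not fully free for 13:20-14:35. Zara: free for 13:20-14:35. Emeka: free for 13:20-14:35. Finn: not fully free for 13:20-14:35. Xiulan: not fully free for 13:20-14:35.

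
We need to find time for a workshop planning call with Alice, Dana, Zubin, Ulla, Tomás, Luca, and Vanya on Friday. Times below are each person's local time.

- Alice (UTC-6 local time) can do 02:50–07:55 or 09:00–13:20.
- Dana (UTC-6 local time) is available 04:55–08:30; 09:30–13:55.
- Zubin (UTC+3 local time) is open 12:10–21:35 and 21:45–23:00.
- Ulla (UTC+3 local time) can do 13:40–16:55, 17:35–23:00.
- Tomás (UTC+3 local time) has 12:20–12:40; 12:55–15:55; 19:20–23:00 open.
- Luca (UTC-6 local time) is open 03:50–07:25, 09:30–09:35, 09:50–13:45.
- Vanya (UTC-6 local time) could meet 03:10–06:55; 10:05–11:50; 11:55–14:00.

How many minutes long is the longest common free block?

120

Alice in UTC: 08:50-13:55, 15:00-19:20 (add 6h to convert from UTC-6).
Dana in UTC: 10:55-14:30, 15:30-19:55 (add 6h to convert from UTC-6).
Zubin in UTC: 09:10-18:35, 18:45-20:00 (subtract 3h to convert from UTC+3).
Ulla in UTC: 10:40-13:55, 14:35-20:00 (subtract 3h to convert from UTC+3).
Tomás in UTC: 09:20-09:40, 09:55-12:55, 16:20-20:00 (subtract 3h to convert from UTC+3).
Luca in UTC: 09:50-13:25, 15:30-15:35, 15:50-19:45 (add 6h to convert from UTC-6).
Vanya in UTC: 09:10-12:55, 16:05-17:50, 17:55-20:00 (add 6h to convert from UTC-6).
Alice ∩ Dana: 10:55-13:55, 15:30-19:20.
Alice ∩ Dana ∩ Zubin: 10:55-13:55, 15:30-18:35, 18:45-19:20.
Alice ∩ Dana ∩ Zubin ∩ Ulla: 10:55-13:55, 15:30-18:35, 18:45-19:20.
Alice ∩ Dana ∩ Zubin ∩ Ulla ∩ Tomás: 10:55-12:55, 16:20-18:35, 18:45-19:20.
Alice ∩ Dana ∩ Zubin ∩ Ulla ∩ Tomás ∩ Luca: 10:55-12:55, 16:20-18:35, 18:45-19:20.
Alice ∩ Dana ∩ Zubin ∩ Ulla ∩ Tomás ∩ Luca ∩ Vanya: 10:55-12:55, 16:20-17:50, 17:55-18:35, 18:45-19:20.
The longest is 10:55-12:55 at 120 minutes.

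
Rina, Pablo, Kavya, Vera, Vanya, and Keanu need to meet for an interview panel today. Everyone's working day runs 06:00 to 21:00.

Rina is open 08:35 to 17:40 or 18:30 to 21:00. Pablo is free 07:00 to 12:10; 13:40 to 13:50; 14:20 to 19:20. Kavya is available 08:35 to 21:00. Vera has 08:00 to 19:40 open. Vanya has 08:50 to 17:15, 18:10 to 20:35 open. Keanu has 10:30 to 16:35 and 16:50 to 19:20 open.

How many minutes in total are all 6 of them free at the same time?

320

Rina ∩ Pablo: 08:35-12:10, 13:40-13:50, 14:20-17:40, 18:30-19:20.
Rina ∩ Pablo ∩ Kavya: 08:35-12:10, 13:40-13:50, 14:20-17:40, 18:30-19:20.
Rina ∩ Pablo ∩ Kavya ∩ Vera: 08:35-12:10, 13:40-13:50, 14:20-17:40, 18:30-19:20.
Rina ∩ Pablo ∩ Kavya ∩ Vera ∩ Vanya: 08:50-12:10, 13:40-13:50, 14:20-17:15, 18:30-19:20.
Rina ∩ Pablo ∩ Kavya ∩ Vera ∩ Vanya ∩ Keanu: 10:30-12:10, 13:40-13:50, 14:20-16:35, 16:50-17:15, 18:30-19:20.
Summing the common windows: 100 + 10 + 135 + 25 + 50 = 320 minutes.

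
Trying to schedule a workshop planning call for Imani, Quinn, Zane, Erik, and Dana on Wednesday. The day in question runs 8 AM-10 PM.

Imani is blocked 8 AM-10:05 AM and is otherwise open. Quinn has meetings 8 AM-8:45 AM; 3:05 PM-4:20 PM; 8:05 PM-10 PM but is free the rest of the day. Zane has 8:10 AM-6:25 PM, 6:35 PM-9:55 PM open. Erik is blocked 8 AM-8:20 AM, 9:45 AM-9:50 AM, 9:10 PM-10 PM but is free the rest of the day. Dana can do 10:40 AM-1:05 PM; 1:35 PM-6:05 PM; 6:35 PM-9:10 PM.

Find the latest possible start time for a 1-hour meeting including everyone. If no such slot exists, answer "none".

19:05

Imani free: 10:05-22:00 (invert busy blocks within the working day).
Quinn free: 08:45-15:05, 16:20-20:05 (invert busy blocks within the working day).
Zane free: 08:10-18:25, 18:35-21:55.
Erik free: 08:20-09:45, 09:50-21:10 (invert busy blocks within the working day).
Dana free: 10:40-13:05, 13:35-18:05, 18:35-21:10.
Imani ∩ Quinn: 10:05-15:05, 16:20-20:05.
Imani ∩ Quinn ∩ Zane: 10:05-15:05, 16:20-18:25, 18:35-20:05.
Imani ∩ Quinn ∩ Zane ∩ Erik: 10:05-15:05, 16:20-18:25, 18:35-20:05.
Imani ∩ Quinn ∩ Zane ∩ Erik ∩ Dana: 10:40-13:05, 13:35-15:05, 16:20-18:05, 18:35-20:05.
The last common window of at least 60 minutes is 18:35-20:05; a 60-minute meeting can start as late as 19:05 and still end by 20:05.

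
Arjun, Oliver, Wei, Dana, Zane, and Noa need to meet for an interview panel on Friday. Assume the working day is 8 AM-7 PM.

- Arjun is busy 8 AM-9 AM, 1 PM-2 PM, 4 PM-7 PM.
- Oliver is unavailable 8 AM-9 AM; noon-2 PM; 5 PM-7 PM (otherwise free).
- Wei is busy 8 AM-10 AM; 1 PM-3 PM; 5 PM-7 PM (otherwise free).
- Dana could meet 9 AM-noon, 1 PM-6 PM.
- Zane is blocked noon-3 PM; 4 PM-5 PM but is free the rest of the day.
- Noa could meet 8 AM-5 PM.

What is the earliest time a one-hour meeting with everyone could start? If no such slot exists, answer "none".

10:00

Arjun free: 09:00-13:00, 14:00-16:00 (invert busy blocks within the working day).
Oliver free: 09:00-12:00, 14:00-17:00 (invert busy blocks within the working day).
Wei free: 10:00-13:00, 15:00-17:00 (invert busy blocks within the working day).
Dana free: 09:00-12:00, 13:00-18:00.
Zane free: 08:00-12:00, 15:00-16:00, 17:00-19:00 (invert busy blocks within the working day).
Noa free: 08:00-17:00.
Arjun ∩ Oliver: 09:00-12:00, 14:00-16:00.
Arjun ∩ Oliver ∩ Wei: 10:00-12:00, 15:00-16:00.
Arjun ∩ Oliver ∩ Wei ∩ Dana: 10:00-12:00, 15:00-16:00.
Arjun ∩ Oliver ∩ Wei ∩ Dana ∩ Zane: 10:00-12:00, 15:00-16:00.
Arjun ∩ Oliver ∩ Wei ∩ Dana ∩ Zane ∩ Noa: 10:00-12:00, 15:00-16:00.
So the common availability across everyone is 10:00-12:00, 15:00-16:00.
The first common window of at least 60 minutes is 10:00-12:00, so the earliest start is 10:00.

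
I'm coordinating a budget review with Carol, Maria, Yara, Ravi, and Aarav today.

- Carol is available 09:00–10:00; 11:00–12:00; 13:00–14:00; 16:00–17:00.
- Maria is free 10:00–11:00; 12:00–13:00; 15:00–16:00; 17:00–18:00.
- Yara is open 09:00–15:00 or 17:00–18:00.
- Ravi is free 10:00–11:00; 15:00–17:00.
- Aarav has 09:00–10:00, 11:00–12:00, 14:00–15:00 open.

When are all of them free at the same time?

Carol ∩ Maria: ∅.
Carol ∩ Maria ∩ Yara: ∅.
Carol ∩ Maria ∩ Yara ∩ Ravi: ∅.
Carol ∩ Maria ∩ Yara ∩ Ravi ∩ Aarav: ∅.
There is no time when everyone is free.

none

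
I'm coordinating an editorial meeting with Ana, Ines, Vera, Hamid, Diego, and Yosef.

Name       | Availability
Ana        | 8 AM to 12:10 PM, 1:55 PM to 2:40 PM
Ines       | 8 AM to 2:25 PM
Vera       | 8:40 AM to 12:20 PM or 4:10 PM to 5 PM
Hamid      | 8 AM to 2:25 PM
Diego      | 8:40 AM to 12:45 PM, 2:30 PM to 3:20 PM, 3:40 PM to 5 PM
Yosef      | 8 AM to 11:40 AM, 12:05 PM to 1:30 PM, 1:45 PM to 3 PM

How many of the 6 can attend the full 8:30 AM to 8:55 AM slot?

4

Ana, Ines, Hamid, and Yosef can make the full 08:30-08:55 slot — that's 4.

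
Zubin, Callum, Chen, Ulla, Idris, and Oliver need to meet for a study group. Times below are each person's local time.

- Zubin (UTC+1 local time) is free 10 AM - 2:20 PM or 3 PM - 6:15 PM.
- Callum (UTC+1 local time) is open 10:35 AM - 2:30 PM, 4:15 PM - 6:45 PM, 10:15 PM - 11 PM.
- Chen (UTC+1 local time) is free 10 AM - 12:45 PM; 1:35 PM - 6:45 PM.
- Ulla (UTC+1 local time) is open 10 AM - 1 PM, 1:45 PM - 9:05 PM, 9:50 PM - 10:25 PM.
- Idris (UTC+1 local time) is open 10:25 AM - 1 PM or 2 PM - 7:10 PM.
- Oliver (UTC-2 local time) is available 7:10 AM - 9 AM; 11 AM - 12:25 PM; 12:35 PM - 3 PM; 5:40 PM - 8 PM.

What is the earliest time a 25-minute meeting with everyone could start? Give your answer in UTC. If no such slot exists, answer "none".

09:35

Zubin in UTC: 09:00-13:20, 14:00-17:15 (subtract 1h to convert from UTC+1).
Callum in UTC: 09:35-13:30, 15:15-17:45, 21:15-22:00 (subtract 1h to convert from UTC+1).
Chen in UTC: 09:00-11:45, 12:35-17:45 (subtract 1h to convert from UTC+1).
Ulla in UTC: 09:00-12:00, 12:45-20:05, 20:50-21:25 (subtract 1h to convert from UTC+1).
Idris in UTC: 09:25-12:00, 13:00-18:10 (subtract 1h to convert from UTC+1).
Oliver in UTC: 09:10-11:00, 13:00-14:25, 14:35-17:00, 19:40-22:00 (add 2h to convert from UTC-2).
Zubin ∩ Callum: 09:35-13:20, 15:15-17:15.
Zubin ∩ Callum ∩ Chen: 09:35-11:45, 12:35-13:20, 15:15-17:15.
Zubin ∩ Callum ∩ Chen ∩ Ulla: 09:35-11:45, 12:45-13:20, 15:15-17:15.
Zubin ∩ Callum ∩ Chen ∩ Ulla ∩ Idris: 09:35-11:45, 13:00-13:20, 15:15-17:15.
Zubin ∩ Callum ∩ Chen ∩ Ulla ∩ Idris ∩ Oliver: 09:35-11:00, 13:00-13:20, 15:15-17:00.
The first common window of at least 25 minutes is 09:35-11:00, so the earliest start is 09:35.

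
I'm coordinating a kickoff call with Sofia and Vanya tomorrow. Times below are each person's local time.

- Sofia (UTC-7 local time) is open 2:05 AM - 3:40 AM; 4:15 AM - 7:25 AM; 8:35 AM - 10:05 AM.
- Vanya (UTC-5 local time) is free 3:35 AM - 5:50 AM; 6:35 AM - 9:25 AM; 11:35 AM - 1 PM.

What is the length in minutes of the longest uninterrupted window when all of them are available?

170

Sofia in UTC: 09:05-10:40, 11:15-14:25, 15:35-17:05 (add 7h to convert from UTC-7).
Vanya in UTC: 08:35-10:50, 11:35-14:25, 16:35-18:00 (add 5h to convert from UTC-5).
Sofia ∩ Vanya: 09:05-10:40, 11:35-14:25, 16:35-17:05.
The longest is 11:35-14:25 at 170 minutes.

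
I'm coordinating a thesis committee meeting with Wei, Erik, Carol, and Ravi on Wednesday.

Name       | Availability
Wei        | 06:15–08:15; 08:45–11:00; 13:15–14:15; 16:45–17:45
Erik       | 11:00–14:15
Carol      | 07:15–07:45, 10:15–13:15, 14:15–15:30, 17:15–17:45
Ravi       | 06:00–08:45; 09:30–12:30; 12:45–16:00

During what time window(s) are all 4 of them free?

Wei ∩ Erik: 13:15-14:15.
Wei ∩ Erik ∩ Carol: ∅.
Wei ∩ Erik ∩ Carol ∩ Ravi: ∅.
There is no time when everyone is free.

none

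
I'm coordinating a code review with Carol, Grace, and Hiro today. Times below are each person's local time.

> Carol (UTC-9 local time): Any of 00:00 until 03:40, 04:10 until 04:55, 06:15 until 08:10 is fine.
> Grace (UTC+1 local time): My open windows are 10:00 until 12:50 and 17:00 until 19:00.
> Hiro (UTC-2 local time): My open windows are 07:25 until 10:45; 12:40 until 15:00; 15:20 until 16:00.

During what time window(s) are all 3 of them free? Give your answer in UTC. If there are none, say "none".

09:25-11:50, 16:00-17:00

Carol in UTC: 09:00-12:40, 13:10-13:55, 15:15-17:10 (add 9h to convert from UTC-9).
Grace in UTC: 09:00-11:50, 16:00-18:00 (subtract 1h to convert from UTC+1).
Hiro in UTC: 09:25-12:45, 14:40-17:00, 17:20-18:00 (add 2h to convert from UTC-2).
Carol ∩ Grace: 09:00-11:50, 16:00-17:10.
Carol ∩ Grace ∩ Hiro: 09:25-11:50, 16:00-17:00.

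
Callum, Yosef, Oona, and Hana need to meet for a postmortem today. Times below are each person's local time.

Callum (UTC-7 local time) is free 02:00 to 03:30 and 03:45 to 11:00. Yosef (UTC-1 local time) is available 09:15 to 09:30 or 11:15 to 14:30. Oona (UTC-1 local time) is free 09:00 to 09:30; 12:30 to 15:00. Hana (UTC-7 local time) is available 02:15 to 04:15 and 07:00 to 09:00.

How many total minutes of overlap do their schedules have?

105

Callum in UTC: 09:00-10:30, 10:45-18:00 (add 7h to convert from UTC-7).
Yosef in UTC: 10:15-10:30, 12:15-15:30 (add 1h to convert from UTC-1).
Oona in UTC: 10:00-10:30, 13:30-16:00 (add 1h to convert from UTC-1).
Hana in UTC: 09:15-11:15, 14:00-16:00 (add 7h to convert from UTC-7).
Callum ∩ Yosef: 10:15-10:30, 12:15-15:30.
Callum ∩ Yosef ∩ Oona: 10:15-10:30, 13:30-15:30.
Callum ∩ Yosef ∩ Oona ∩ Hana: 10:15-10:30, 14:00-15:30.
Summing the common windows: 15 + 90 = 105 minutes.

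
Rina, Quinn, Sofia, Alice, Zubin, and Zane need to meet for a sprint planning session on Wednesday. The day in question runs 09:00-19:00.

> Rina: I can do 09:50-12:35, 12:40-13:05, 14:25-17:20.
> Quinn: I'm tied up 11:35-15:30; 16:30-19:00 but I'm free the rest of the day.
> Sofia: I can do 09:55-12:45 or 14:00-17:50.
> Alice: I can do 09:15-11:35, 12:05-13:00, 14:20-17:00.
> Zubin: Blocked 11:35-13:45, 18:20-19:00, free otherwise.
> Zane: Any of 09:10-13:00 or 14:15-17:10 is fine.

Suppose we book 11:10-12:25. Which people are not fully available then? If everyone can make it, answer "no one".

Alice, Quinn, Zubin

Rina free: 09:50-12:35, 12:40-13:05, 14:25-17:20.
Quinn free: 09:00-11:35, 15:30-16:30 (invert busy blocks within the working day).
Sofia free: 09:55-12:45, 14:00-17:50.
Alice free: 09:15-11:35, 12:05-13:00, 14:20-17:00.
Zubin free: 09:00-11:35, 13:45-18:20 (invert busy blocks within the working day).
Zane free: 09:10-13:00, 14:15-17:10.
Rina: free for 11:10-12:25. Quinn: not fully free for 11:10-12:25. Sofia: free for 11:10-12:25. Alice: not fully free for 11:10-12:25. Zubin: not fully free for 11:10-12:25. Zane: free for 11:10-12:25.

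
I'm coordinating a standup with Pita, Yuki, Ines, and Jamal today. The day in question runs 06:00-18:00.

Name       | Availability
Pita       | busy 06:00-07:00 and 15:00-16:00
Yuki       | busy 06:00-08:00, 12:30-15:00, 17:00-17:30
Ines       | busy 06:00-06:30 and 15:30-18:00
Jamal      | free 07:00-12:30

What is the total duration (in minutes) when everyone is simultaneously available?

270

Pita free: 07:00-15:00, 16:00-18:00 (invert busy blocks within the working day).
Yuki free: 08:00-12:30, 15:00-17:00, 17:30-18:00 (invert busy blocks within the working day).
Ines free: 06:30-15:30 (invert busy blocks within the working day).
Jamal free: 07:00-12:30.
Pita ∩ Yuki: 08:00-12:30, 16:00-17:00, 17:30-18:00.
Pita ∩ Yuki ∩ Ines: 08:00-12:30.
Pita ∩ Yuki ∩ Ines ∩ Jamal: 08:00-12:30.
That's a single block of 270 minutes.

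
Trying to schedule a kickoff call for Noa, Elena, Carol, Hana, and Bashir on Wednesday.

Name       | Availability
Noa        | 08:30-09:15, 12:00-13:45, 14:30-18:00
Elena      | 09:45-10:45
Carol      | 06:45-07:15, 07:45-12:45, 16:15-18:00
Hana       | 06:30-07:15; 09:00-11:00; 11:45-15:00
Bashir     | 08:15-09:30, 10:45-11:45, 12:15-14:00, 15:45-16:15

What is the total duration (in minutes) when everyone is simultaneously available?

0

Noa ∩ Elena: ∅.
Noa ∩ Elena ∩ Carol: ∅.
Noa ∩ Elena ∩ Carol ∩ Hana: ∅.
Noa ∩ Elena ∩ Carol ∩ Hana ∩ Bashir: ∅.
There is no time when everyone is free.
There is no common window, so the total is 0 minutes.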